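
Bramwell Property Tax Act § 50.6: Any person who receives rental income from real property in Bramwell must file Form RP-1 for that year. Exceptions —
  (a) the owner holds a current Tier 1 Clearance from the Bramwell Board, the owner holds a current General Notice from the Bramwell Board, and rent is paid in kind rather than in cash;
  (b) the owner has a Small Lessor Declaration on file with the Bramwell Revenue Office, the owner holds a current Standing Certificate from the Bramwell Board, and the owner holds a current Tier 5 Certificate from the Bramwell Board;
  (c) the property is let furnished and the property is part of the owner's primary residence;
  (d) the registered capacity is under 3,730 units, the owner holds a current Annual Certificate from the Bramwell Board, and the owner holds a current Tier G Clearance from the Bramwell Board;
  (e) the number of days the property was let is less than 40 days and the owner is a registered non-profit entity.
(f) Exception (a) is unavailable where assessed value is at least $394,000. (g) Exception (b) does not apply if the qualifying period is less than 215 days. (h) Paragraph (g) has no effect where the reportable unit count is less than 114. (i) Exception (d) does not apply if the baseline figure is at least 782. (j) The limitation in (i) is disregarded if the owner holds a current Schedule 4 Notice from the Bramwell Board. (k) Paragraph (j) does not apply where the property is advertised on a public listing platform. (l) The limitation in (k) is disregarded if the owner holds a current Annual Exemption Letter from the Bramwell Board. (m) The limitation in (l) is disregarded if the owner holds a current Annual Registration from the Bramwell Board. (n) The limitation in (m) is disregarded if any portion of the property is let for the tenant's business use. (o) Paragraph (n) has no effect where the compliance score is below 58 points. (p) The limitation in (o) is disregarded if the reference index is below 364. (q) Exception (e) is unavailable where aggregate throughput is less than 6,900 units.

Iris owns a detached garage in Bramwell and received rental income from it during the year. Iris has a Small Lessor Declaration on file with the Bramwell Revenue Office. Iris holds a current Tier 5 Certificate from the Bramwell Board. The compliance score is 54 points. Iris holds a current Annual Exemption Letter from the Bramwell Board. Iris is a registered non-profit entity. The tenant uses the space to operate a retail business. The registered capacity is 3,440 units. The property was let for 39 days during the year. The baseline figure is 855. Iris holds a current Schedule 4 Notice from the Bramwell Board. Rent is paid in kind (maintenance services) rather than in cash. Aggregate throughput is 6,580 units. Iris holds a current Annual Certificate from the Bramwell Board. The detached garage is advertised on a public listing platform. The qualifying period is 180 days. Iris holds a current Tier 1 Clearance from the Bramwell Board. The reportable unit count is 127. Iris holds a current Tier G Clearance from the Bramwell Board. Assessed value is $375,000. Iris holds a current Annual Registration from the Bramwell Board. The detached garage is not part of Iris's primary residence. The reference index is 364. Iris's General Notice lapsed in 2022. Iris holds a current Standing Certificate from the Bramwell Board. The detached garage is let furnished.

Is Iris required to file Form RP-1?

Yes — Iris must file Form RP-1.

Exception (a) requires that the owner holds a current General Notice from the Bramwell Board; but no current General Notice is held, so (a) is unavailable.
All of (b)'s requirements are met (a Small Lessor Declaration is on file; a current Standing Certificate is held; a current Tier 5 Certificate is held). However, paragraphs (g)–(h) must be considered: (g) operates against (b): the qualifying period is 180 days, less than the 215 days limit. (h) is inapplicable (the reportable unit count is 127, not less than 114), so (g) stands. (b) is therefore removed.
Exception (c) requires that the property is part of the owner's primary residence; but the detached garage is not part of the primary residence, so (c) is unavailable.
All of (d)'s requirements are met (the registered capacity is 3,440 units, under the 3,730 units limit; a current Annual Certificate is held; a current Tier G Clearance is held). However, paragraphs (i)–(p) must be considered: (i) operates against (d): the baseline figure is 855, meeting the 782 threshold. (j) would limit (i) — a current Schedule 4 Notice is held — but (k) sets (j) aside: (k) operates against (j): the property is publicly advertised. (l) is triggered (a current Annual Exemption Letter is held), but is itself disapplied by (m): (m) operates against (l): a current Annual Registration is held. (n) would limit (m) — the space is let for business use — but (o) sets (n) aside: (o) operates — the compliance score is 54 points, below the 58 points limit. (p) does not operate here (the reference index is 364, not below 364), so (o) stands. So (d) is unavailable.
Exception (e)'s conditions are all satisfied: the number of days the property was let is 39 days, less than the 40 days limit; Iris is a registered non-profit. But: (q) operates against (e): aggregate throughput is 6,580 units, less than the 6,900 units limit. Exception (e) does not apply.
None of the exceptions is available; § 50.6 applies in full.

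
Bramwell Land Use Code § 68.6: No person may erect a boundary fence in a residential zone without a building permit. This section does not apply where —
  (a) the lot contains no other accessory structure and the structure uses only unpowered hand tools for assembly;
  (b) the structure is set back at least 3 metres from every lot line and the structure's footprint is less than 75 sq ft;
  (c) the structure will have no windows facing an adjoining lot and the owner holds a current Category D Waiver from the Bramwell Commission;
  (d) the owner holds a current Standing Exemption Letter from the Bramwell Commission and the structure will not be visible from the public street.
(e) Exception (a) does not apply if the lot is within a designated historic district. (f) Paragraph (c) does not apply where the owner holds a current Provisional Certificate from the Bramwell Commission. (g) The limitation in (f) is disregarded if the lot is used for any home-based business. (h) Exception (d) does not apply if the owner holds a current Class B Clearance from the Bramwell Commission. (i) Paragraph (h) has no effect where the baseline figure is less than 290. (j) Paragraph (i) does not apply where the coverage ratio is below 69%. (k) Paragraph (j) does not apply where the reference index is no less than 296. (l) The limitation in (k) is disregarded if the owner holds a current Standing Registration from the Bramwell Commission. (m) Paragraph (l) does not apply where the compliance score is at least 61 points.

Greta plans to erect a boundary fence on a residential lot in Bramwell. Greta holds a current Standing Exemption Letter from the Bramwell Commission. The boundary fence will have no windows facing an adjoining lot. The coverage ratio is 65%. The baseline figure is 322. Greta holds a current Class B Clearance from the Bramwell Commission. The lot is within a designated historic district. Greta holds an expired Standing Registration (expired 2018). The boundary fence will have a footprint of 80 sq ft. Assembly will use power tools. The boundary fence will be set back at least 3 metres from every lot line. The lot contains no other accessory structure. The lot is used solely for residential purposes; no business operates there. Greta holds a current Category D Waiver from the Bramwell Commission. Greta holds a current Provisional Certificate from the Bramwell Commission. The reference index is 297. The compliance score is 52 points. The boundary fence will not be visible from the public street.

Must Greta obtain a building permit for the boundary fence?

Exception (a) does not apply: assembly uses power tools.
Exception (b) does not apply: the structure's footprint is 80 sq ft, not less than 75 sq ft.
Exception (c) is satisfied on its face — no windows face an adjoining lot; a current Category D Waiver is held. However, paragraphs (f)–(g) must be considered: (f) is triggered — a current Provisional Certificate is held. (g) is inapplicable (the lot is solely residential), so (f) stands. So (c) is unavailable.
Exception (d): a current Standing Exemption Letter is held; the structure will not be visible from the street — every condition holds. Turning to paragraphs (h)–(m): (h) operates against (d): a current Class B Clearance is held. (i), which would lift (h), is not engaged — the baseline figure is 322, not less than 290. So (d) is unavailable.
Every exception is unavailable, so the rule governs.

Yes — Greta must obtain a building permit.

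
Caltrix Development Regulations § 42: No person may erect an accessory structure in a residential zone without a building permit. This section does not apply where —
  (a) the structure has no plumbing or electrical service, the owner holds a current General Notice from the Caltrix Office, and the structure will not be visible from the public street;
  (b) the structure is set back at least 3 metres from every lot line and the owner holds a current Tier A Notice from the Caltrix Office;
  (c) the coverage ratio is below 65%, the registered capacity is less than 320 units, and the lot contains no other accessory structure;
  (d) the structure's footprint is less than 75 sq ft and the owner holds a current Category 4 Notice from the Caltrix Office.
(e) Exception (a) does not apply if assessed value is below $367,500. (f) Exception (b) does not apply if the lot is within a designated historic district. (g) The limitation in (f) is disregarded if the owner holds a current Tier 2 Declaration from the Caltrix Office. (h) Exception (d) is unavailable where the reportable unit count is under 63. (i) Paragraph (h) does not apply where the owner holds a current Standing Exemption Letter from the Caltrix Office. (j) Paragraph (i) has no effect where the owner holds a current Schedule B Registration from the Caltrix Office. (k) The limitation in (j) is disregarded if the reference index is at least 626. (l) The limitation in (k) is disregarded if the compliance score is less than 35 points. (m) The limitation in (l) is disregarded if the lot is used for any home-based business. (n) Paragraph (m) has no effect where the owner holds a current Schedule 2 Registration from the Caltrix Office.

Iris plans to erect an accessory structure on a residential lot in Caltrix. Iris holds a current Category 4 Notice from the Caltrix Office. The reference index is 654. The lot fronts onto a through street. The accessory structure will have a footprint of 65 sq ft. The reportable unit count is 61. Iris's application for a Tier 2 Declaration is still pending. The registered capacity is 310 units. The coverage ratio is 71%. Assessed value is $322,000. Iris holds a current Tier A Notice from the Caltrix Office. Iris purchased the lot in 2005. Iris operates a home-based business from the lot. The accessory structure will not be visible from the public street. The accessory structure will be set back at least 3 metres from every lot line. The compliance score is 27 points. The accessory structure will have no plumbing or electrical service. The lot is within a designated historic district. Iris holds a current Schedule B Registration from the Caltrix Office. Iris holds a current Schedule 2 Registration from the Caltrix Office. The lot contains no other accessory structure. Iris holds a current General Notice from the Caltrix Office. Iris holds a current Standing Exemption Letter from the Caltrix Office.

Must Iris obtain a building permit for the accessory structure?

Yes — Iris must obtain a building permit.

Exception (a): there is no plumbing or electrical service; a current General Notice is held; the structure will not be visible from the street — every condition holds. But applying paragraph (e): (e) operates against (a): assessed value is $322,000, below the $367,500 limit. (a) is therefore removed.
Exception (b)'s conditions are all satisfied: the setback is at least 3 m on every side; a current Tier A Notice is held. But applying paragraphs (f)–(g): (f) operates — the lot is in a historic district. (g) is not triggered (no current Tier 2 Declaration is held), so (f) stands. So (b) is unavailable.
Exception (c) requires that the coverage ratio is below 65%; but the coverage ratio is 71%, not below 65%, so (c) is unavailable.
Exception (d) is satisfied on its face — the structure's footprint is 65 sq ft, less than the 75 sq ft limit; a current Category 4 Notice is held. Turning to paragraphs (h)–(n): (h) is triggered — the reportable unit count is 61, under the 63 limit. (i) is engaged (a current Standing Exemption Letter is held), but yields to (j): (j) operates against (i): a current Schedule B Registration is held. (k) is triggered (the reference index is 654, meeting the 626 threshold), but is displaced by (l): (l) operates against (k): the compliance score is 27 points, less than the 35 points limit. (m) would limit (l) — a home-based business operates on the lot — but (n) sets (m) aside: (n) operates against (m): a current Schedule 2 Registration is held. (d) is therefore removed.
No exception displaces § 42.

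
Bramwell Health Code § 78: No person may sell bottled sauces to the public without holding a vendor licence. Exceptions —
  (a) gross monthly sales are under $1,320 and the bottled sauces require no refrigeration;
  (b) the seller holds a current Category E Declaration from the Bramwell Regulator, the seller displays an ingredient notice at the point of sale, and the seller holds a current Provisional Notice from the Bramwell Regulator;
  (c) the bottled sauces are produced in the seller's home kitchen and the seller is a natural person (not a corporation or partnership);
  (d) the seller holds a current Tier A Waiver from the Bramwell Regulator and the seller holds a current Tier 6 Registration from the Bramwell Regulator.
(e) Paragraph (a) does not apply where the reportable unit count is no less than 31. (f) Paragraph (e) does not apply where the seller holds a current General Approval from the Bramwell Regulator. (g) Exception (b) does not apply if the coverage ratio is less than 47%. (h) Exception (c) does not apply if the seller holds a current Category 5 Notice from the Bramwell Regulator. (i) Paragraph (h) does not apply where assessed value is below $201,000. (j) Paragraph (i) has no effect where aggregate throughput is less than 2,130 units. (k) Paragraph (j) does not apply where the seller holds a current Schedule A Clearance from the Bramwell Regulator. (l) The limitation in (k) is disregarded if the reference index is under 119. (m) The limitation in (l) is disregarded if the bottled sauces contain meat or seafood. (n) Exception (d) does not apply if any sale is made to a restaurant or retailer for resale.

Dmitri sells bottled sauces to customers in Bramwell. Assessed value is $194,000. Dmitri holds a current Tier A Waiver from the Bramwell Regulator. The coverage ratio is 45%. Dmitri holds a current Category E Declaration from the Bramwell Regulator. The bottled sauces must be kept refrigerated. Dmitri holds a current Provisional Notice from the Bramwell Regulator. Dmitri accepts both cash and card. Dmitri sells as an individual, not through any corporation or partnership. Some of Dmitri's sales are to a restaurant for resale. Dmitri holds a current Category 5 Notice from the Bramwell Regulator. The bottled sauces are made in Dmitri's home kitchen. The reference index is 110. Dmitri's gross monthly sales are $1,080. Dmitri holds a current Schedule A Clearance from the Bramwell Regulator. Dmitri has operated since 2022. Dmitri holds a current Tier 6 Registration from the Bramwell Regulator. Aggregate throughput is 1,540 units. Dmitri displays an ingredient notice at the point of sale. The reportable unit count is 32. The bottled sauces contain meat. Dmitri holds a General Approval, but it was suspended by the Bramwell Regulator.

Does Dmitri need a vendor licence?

No — exception (c) applies; Dmitri is not required to hold a vendor licence.

Exception (a) requires that the bottled sauces require no refrigeration; but the bottled sauces require refrigeration, so (a) is unavailable.
Exception (b)'s conditions are all satisfied: a current Category E Declaration is held; an ingredient notice is displayed; a current Provisional Notice is held. Turning to paragraph (g): (g) operates — the coverage ratio is 45%, less than the 47% limit. Exception (b) does not apply.
Exception (c): the bottled sauces are home-kitchen produced; the seller is a natural person — every condition holds. Applying paragraphs (h)–(m): (h) is triggered (a current Category 5 Notice is held), but is overridden by (i): (i) operates against (h): assessed value is $194,000, below the $201,000 limit. (j) is triggered (aggregate throughput is 1,540 units, less than the 2,130 units limit), but is itself disapplied by (k): (k) operates against (j): a current Schedule A Clearance is held. (l) would limit (k) — the reference index is 110, under the 119 limit — but (m) sets (l) aside: (m) operates — the bottled sauces contain meat. So (c) applies.
Exception (d)'s conditions are all satisfied: a current Tier A Waiver is held; a current Tier 6 Registration is held. But applying paragraph (n): (n) operates against (d): some sales are to a restaurant for resale. Exception (d) does not apply.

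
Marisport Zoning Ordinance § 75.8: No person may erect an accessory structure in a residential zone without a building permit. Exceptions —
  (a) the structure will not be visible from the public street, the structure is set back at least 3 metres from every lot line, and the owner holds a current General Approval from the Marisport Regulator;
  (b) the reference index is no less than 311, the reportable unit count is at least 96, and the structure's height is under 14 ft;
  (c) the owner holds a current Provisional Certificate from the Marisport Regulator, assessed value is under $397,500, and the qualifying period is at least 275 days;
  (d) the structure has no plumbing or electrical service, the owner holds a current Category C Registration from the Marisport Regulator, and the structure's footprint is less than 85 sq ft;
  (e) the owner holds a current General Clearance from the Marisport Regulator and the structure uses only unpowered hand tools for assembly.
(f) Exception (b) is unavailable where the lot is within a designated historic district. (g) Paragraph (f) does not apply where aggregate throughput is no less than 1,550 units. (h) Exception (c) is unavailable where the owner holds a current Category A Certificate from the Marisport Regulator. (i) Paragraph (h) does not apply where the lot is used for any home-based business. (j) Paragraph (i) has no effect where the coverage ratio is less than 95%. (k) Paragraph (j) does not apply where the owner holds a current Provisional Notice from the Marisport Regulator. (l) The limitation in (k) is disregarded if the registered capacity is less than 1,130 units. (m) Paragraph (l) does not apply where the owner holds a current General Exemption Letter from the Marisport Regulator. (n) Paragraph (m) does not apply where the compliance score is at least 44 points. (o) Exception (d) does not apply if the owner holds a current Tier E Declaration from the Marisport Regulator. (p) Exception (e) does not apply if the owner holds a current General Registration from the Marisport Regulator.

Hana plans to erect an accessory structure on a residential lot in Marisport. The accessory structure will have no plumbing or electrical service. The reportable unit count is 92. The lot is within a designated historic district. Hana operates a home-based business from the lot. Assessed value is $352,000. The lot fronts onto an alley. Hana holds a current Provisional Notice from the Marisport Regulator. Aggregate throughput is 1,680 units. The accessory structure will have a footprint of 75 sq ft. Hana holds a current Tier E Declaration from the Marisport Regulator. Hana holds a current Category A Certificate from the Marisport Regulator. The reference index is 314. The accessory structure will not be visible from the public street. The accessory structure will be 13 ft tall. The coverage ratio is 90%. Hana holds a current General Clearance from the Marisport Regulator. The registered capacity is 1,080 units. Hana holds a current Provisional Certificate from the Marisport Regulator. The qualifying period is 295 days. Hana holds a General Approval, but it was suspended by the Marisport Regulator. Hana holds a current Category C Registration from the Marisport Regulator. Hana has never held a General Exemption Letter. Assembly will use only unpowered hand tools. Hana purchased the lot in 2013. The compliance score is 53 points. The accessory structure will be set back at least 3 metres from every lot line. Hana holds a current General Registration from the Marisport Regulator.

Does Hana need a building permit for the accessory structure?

Yes — Hana must obtain a building permit.

Exception (a) fails — the General Approval is not current.
Exception (b) fails — the reportable unit count is 92, short of 96.
All of (c)'s requirements are met (a current Provisional Certificate is held; assessed value is $352,000, under the $397,500 limit; the qualifying period is 295 days, meeting the 275 days threshold). However, paragraphs (h)–(n) must be considered: (h) operates — a current Category A Certificate is held. (i) would limit (h) — a home-based business operates on the lot — but (j) sets (i) aside: (j) operates against (i): the coverage ratio is 90%, less than the 95% limit. (k) would limit (j) — a current Provisional Notice is held — but (l) sets (k) aside: (l) is triggered — the registered capacity is 1,080 units, less than the 1,130 units limit. (m) is inapplicable (there is no General Exemption Letter in force), so (l) stands. So (c) is unavailable.
Exception (d) is satisfied on its face — there is no plumbing or electrical service; a current Category C Registration is held; the structure's footprint is 75 sq ft, less than the 85 sq ft limit. But applying paragraph (o): (o) is engaged — a current Tier E Declaration is held. (d) is therefore removed.
Exception (e)'s conditions are all satisfied: a current General Clearance is held; assembly uses only hand tools. But applying paragraph (p): (p) operates against (e): a current General Registration is held. So (e) is unavailable.
Every exception is unavailable, so the rule governs.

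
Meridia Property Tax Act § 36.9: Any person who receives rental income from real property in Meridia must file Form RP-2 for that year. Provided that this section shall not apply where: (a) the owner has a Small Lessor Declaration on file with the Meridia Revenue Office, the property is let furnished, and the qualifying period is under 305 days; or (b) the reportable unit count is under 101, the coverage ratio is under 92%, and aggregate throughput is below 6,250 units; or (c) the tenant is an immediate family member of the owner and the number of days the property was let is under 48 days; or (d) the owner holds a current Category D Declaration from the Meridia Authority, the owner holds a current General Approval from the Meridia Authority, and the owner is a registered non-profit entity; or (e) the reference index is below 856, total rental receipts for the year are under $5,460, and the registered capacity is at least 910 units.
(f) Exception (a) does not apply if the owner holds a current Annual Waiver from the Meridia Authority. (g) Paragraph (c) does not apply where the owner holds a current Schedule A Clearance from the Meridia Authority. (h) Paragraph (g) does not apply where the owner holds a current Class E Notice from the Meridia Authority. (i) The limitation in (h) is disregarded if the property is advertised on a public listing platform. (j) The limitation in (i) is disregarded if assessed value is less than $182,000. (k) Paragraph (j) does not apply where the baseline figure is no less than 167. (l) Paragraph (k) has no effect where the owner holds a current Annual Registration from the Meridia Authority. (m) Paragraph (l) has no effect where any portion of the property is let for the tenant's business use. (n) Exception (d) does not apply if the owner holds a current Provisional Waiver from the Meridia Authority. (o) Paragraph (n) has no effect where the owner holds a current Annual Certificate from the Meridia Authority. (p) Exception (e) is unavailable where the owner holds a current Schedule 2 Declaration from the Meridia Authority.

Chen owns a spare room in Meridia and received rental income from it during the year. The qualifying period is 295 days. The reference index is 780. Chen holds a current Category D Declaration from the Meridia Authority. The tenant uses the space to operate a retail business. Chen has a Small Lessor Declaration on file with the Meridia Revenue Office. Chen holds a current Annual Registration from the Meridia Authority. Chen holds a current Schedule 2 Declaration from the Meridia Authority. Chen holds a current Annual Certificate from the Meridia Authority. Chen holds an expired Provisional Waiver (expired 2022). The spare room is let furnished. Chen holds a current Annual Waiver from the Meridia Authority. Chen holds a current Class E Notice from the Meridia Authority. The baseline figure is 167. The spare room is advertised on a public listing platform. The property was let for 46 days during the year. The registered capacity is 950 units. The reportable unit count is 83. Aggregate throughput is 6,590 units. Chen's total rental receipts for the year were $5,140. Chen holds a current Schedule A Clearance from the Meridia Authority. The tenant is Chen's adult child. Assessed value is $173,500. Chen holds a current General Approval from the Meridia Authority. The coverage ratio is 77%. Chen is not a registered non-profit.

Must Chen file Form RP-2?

Exception (a)'s conditions are all satisfied: a Small Lessor Declaration is on file; the property is let furnished; the qualifying period is 295 days, under the 305 days limit. Turning to paragraph (f): (f) operates — a current Annual Waiver is held. Exception (a) does not apply.
Exception (b) requires that aggregate throughput is below 6,250 units; but aggregate throughput is 6,590 units, not below 6,250 units, so (b) is unavailable.
All of (c)'s requirements are met (the tenant is an immediate family member; the number of days the property was let is 46 days, under the 48 days limit). However, paragraphs (g)–(m) must be considered: (g) operates against (c): a current Schedule A Clearance is held. (h) operates (a current Class E Notice is held), but is itself disapplied by (i): (i) operates — the property is publicly advertised. (j) applies (assessed value is $173,500, less than the $182,000 limit), but is displaced by (k): (k) applies — the baseline figure is 167, meeting the 167 threshold. (l) would limit (k) — a current Annual Registration is held — but (m) sets (l) aside: (m) operates against (l): the space is let for business use. Exception (c) does not apply.
Exception (d) requires that the owner is a registered non-profit entity; but Chen is not a registered non-profit, so (d) is unavailable.
Exception (e)'s conditions are all satisfied: the reference index is 780, below the 856 limit; total rental receipts for the year are $5,140, under the $5,460 limit; the registered capacity is 950 units, meeting the 910 units threshold. However, paragraph (p) must be considered: (p) operates — a current Schedule 2 Declaration is held. Exception (e) does not apply.
None of the exceptions is available; § 36.9 applies in full.

Yes — Chen must file Form RP-2.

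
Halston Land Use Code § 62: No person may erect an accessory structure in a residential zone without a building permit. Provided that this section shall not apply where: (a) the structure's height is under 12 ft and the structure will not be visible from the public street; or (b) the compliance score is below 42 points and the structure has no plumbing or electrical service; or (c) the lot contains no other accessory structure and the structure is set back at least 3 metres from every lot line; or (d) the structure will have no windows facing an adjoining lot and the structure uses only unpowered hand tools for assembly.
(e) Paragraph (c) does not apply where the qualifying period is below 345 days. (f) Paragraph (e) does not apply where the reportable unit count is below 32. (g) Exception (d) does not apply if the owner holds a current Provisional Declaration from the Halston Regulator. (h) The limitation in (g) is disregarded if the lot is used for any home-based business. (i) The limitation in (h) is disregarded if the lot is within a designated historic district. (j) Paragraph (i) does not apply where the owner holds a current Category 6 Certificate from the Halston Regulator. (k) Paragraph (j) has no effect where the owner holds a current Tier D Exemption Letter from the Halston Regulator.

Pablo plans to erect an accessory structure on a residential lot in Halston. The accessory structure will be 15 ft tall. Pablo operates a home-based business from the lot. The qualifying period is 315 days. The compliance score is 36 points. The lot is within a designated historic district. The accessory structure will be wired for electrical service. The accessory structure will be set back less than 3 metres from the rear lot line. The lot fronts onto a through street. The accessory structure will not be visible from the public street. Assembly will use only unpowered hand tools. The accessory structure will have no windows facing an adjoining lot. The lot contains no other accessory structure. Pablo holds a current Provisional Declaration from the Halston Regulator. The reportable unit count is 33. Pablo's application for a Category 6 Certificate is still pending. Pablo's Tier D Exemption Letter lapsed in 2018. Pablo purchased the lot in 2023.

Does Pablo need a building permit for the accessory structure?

Exception (a) fails — the structure's height is 15 ft, not under 12 ft.
Exception (b) requires that the structure has no plumbing or electrical service; but electrical service is planned, so (b) is unavailable.
Exception (c) does not apply: the rear setback is under 3 m.
Exception (d): no windows face an adjoining lot; assembly uses only hand tools — every condition holds. However, paragraphs (g)–(k) must be considered: (g) applies — a current Provisional Declaration is held. (h) is engaged (a home-based business operates on the lot), but is displaced by (i): (i) is triggered — the lot is in a historic district. (j), which would lift (i), does not operate here — the Category 6 Certificate is not current. (d) is therefore removed.
No exception is made out. Pablo falls within the general rule.

Yes — Pablo must obtain a building permit.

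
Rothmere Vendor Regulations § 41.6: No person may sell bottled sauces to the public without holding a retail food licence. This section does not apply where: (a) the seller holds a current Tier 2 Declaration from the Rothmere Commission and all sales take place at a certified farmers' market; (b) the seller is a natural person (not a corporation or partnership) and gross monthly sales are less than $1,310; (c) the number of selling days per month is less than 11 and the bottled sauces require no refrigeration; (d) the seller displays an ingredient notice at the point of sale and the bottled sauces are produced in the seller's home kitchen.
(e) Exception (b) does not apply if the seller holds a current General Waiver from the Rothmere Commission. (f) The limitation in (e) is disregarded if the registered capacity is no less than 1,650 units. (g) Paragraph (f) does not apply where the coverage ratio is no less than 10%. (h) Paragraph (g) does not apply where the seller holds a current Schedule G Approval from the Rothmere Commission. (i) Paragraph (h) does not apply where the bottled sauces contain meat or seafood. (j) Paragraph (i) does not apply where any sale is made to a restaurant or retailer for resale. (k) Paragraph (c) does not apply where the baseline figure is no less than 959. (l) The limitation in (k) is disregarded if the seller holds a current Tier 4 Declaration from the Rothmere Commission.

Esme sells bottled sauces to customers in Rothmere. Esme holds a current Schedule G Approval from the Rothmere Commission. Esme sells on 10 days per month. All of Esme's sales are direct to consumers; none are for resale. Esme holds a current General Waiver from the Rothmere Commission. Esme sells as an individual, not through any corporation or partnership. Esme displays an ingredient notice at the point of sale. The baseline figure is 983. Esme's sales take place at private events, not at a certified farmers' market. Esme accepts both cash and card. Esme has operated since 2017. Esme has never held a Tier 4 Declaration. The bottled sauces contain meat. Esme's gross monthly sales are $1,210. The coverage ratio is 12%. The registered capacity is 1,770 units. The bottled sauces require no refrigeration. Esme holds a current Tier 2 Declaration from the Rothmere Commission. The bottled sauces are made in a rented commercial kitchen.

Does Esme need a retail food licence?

Yes — Esme must hold a retail food licence.

Exception (a) requires that all sales take place at a certified farmers' market; but sales are at private events, not a certified farmers' market, so (a) is unavailable.
Exception (b): the seller is a natural person; gross monthly sales are $1,210, less than the $1,310 limit — every condition holds. Turning to paragraphs (e)–(j): (e) operates against (b): a current General Waiver is held. (f) is engaged (the registered capacity is 1,770 units, meeting the 1,650 units threshold), but yields to (g): (g) is engaged — the coverage ratio is 12%, meeting the 10% threshold. (h) operates (a current Schedule G Approval is held), but yields to (i): (i) is engaged — the bottled sauces contain meat. (j), which would lift (i), is inapplicable — no sales are for resale. Exception (b) does not apply.
All of (c)'s requirements are met (the number of selling days per month is 10, less than the 11 limit; the bottled sauces are shelf-stable). Turning to paragraphs (k)–(l): (k) applies — the baseline figure is 983, meeting the 959 threshold. (l), which would lift (k), is not triggered — there is no Tier 4 Declaration in force. (c) is therefore removed.
Exception (d) requires that the bottled sauces are produced in the seller's home kitchen; but the bottled sauces are made in a commercial kitchen, not a home kitchen, so (d) is unavailable.
No exception is made out. Esme falls within the general rule.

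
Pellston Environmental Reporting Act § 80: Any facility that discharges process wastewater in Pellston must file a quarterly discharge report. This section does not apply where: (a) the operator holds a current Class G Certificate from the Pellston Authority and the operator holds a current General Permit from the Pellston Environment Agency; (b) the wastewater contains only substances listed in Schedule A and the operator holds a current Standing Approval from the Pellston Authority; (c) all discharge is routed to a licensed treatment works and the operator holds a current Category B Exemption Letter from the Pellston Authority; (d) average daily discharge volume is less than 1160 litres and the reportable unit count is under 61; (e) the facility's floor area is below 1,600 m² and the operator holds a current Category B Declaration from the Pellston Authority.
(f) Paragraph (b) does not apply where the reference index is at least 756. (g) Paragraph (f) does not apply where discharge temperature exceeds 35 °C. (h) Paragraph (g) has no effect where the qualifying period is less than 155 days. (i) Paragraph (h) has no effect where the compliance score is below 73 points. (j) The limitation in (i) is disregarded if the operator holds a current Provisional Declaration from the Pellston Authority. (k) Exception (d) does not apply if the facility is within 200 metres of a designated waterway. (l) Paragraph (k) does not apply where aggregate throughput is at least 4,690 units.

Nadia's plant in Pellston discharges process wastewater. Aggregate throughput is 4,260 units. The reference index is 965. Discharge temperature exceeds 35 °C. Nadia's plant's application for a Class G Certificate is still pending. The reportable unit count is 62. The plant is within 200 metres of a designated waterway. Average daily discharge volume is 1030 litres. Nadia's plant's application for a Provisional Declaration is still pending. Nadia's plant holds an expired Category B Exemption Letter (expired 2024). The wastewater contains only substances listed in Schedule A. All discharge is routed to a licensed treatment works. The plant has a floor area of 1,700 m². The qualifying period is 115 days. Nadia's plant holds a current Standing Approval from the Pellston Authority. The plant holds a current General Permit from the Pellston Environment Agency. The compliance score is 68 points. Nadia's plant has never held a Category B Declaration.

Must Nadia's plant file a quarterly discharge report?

No — exception (b) applies; Nadia's plant is not required to file a quarterly discharge report.

Exception (a) requires that the operator holds a current Class G Certificate from the Pellston Authority; but no current Class G Certificate is held, so (a) is unavailable.
All of (b)'s requirements are met (the wastewater is Schedule-A-only; a current Standing Approval is held). Considering the limiting provisions: (f) would limit (b) — the reference index is 965, meeting the 756 threshold — but (g) sets (f) aside: (g) operates — discharge temperature exceeds 35 °C. (h) is triggered (the qualifying period is 115 days, less than the 155 days limit), but is displaced by (i): (i) applies — the compliance score is 68 points, below the 73 points limit. (j) is inapplicable (the Provisional Declaration is not current), so (i) stands. (b) remains available.
Exception (c) requires that the operator holds a current Category B Exemption Letter from the Pellston Authority; but the Category B Exemption Letter is not current, so (c) is unavailable.
Exception (d) does not apply: the reportable unit count is 62, not under 61.
Exception (e) does not apply: the facility's floor area is 1,700 m², not below 1,600 m².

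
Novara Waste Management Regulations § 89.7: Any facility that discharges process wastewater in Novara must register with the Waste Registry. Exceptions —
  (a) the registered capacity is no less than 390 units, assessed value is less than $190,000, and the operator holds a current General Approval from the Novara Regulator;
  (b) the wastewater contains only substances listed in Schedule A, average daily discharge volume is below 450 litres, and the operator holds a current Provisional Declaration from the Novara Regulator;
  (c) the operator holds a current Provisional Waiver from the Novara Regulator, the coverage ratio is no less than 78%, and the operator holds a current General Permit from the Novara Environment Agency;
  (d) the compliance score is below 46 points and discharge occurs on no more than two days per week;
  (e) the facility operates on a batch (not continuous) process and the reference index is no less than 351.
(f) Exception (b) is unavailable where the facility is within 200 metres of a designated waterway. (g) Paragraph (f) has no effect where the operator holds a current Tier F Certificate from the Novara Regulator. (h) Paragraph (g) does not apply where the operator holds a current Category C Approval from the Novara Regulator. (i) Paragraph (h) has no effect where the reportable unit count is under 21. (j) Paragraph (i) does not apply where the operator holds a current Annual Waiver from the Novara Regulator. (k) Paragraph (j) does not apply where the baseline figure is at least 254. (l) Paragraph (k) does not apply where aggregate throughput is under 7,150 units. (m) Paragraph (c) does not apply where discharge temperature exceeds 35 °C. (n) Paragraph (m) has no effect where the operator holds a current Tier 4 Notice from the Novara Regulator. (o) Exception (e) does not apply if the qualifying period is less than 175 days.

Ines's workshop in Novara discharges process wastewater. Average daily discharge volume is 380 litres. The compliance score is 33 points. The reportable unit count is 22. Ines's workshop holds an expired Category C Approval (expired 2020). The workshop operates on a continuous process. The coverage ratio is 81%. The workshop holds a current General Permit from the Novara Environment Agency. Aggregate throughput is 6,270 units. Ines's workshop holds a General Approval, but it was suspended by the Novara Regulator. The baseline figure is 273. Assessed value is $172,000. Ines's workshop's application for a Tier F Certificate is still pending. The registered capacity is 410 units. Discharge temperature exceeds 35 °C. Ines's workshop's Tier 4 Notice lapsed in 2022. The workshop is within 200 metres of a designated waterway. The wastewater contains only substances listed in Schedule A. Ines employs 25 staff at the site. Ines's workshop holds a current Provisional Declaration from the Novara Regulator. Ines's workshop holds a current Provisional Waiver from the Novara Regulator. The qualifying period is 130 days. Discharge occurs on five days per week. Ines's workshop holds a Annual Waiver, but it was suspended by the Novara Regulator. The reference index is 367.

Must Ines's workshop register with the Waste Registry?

Yes — Ines's workshop must register with the Waste Registry.

Exception (a) fails — no current General Approval is held.
Exception (b) is satisfied on its face — the wastewater is Schedule-A-only; average daily discharge volume is 380 litres, below the 450 litres limit; a current Provisional Declaration is held. But applying paragraphs (f)–(l): (f) operates against (b): the workshop is within 200 m of a designated waterway. (g), which would lift (f), is inapplicable — there is no Tier F Certificate in force. Exception (b) does not apply.
Exception (c): a current Provisional Waiver is held; the coverage ratio is 81%, meeting the 78% threshold; a current General Permit is held — every condition holds. But: (m) operates against (c): discharge temperature exceeds 35 °C. (n) is not triggered (there is no Tier 4 Notice in force), so (m) stands. So (c) is unavailable.
Exception (d) fails — discharge occurs on five days per week.
Exception (e) does not apply: the facility operates on a continuous process.
No exception is made out. Ines's workshop falls within the general rule.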